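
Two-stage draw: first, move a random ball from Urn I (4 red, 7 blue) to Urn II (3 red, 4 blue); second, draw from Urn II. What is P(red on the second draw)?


P(transfer red) = 4/11; P(transfer blue) = 7/11
If red transferred: Urn II has 4 red of 8, so P(red|red moved) = 1/2
If blue transferred: Urn II has 3 red of 8, so P(red|blue moved) = 3/8
By total probability: P(red) = 4/11*1/2 + 7/11*3/8 = 37/88

37/88


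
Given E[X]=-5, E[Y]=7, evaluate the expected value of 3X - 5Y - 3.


E[3X - 5Y - 3] = 3*E[X] - 5*E[Y] - 3
= (3)*(-5) + (-5)*(7) + (-3)
= -15 - 35 - 3 = -53

-53


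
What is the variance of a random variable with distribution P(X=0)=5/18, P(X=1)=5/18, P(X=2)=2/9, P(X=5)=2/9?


E[X] = 11/6, E[X^2] = 121/18
Var(X) = E[X^2] - (E[X])^2 = 121/18 - (11/6)^2 = 121/36

121/36


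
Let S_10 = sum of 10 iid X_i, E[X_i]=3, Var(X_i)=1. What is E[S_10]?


E[S_n] = n*E[X_1] = 10*3 = 30

30


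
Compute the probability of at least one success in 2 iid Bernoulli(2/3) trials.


P(at least one) = 1 - P(none)
P(none) = (1 - 2/3)^2 = (1/3)^2 = 1/9
P(at least one) = 1 - 1/9 = 8/9

8/9


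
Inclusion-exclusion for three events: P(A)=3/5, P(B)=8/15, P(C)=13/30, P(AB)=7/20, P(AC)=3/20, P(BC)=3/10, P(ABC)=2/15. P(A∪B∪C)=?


P(A∪B∪C) = P(A)+P(B)+P(C) - P(AB)-P(AC)-P(BC) + P(ABC)
= 3/5+8/15+13/30 - 7/20-3/20-3/10 + 2/15
= 9/10

9/10


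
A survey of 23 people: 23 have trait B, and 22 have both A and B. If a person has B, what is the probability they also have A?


P(A|B) = P(A∩B)/P(B) = (22/23)/(23/23) = 22/23

22/23


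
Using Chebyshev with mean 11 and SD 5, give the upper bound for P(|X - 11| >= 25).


k = 25/5 = 5
Chebyshev: P(|X-mu| >= k*sigma) <= 1/k^2 = 1/5^2 = 1/25

1/25


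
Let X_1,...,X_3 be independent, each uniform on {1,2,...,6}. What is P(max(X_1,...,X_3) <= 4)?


P(max <= 4) = P(all X_i <= 4) = (P(X_1 <= 4))^3
= (4/6)^3 = (2/3)^3 = 8/27

8/27


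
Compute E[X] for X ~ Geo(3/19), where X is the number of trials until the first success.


For geometric (trials until first success), E[X] = 1/p = 1/(3/19) = 19/3

19/3


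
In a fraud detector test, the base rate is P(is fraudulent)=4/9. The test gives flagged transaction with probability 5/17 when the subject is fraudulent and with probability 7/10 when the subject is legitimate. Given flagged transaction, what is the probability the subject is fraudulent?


P(A) = P(A|B)P(B) + P(A|B')P(B') = 5/17*4/9 + 7/10*5/9 = 53/102
P(B|A) = P(A|B)P(B)/P(A) = (20/153)/(53/102) = 40/159

40/159


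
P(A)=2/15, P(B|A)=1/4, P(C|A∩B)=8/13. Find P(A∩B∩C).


P(A∩B∩C) = P(A) * P(B|A) * P(C|A∩B)
= 2/15 * 1/4 * 8/13
= 1/30 * 8/13 = 4/195

4/195


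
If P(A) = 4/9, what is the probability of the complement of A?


P(A') = 1 - P(A) = 1 - 4/9 = 5/9

5/9


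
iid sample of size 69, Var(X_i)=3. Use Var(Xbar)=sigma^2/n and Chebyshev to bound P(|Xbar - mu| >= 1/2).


Var(Xbar) = Var(X)/n = 3/69
Chebyshev: P(|Xbar-mu| >= 1/2) <= Var(Xbar)/(1/2)^2 = (1/23)/(1/4) = 4/23

4/23


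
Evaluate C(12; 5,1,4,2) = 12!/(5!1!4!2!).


12! = 479001600
Denominator: 5!=120 * 1!=1 * 4!=24 * 2!=2
Coefficient = 479001600 / 5760 = 83160

83160


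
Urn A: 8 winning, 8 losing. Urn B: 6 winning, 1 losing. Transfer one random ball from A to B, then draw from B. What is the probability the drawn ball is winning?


P(transfer winning) = 8/16 = 1/2; P(transfer losing) = 1/2
If winning transferred: Urn II has 7 winning of 8, so P(winning|winning moved) = 7/8
If losing transferred: Urn II has 6 winning of 8, so P(winning|losing moved) = 3/4
By total probability: P(winning) = 1/2*7/8 + 1/2*3/4 = 13/16

13/16


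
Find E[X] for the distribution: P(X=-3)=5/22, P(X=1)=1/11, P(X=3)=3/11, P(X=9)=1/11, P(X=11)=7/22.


E[X] = sum(x * P(x))
= -3*5/22 + 1*1/11 + 3*3/11 + 9*1/11 + 11*7/22
= 50/11

50/11


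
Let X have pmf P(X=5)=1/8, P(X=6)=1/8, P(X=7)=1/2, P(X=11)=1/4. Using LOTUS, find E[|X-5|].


E[|X-5|] = sum(g(x)*P(x))
= 0*1/8 + 1*1/8 + 2*1/2 + 6*1/4
= 21/8

21/8


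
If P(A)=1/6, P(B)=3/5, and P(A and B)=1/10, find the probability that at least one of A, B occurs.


P(A∪B) = P(A) + P(B) - P(A∩B)
= 1/6 + 3/5 - 1/10 = 2/3

2/3


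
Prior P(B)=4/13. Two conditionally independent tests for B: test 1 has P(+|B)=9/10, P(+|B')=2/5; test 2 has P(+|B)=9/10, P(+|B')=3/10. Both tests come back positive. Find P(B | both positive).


After test 1: P(+) = 9/10*4/13 + 2/5*9/13 = 36/65
P(B|+) = (18/65)/(36/65) = 1/2
After test 2 (use post1 as new prior): P(+) = 9/10*1/2 + 3/10*1/2 = 3/5
P(B|+,+) = (9/20)/(3/5) = 3/4

3/4


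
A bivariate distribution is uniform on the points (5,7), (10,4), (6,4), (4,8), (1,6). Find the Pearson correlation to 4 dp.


Cov(X,Y) = -2.7600, Var(X) = 8.5600, Var(Y) = 2.5600
rho = Cov/(sqrt(VarX)*sqrt(VarY)) = -0.5896

-0.5896


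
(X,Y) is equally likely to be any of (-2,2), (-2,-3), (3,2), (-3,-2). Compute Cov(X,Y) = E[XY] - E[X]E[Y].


E[X]=-1, E[Y]=-1/4, E[XY]=7/2
Cov(X,Y) = E[XY] - E[X]E[Y] = 7/2 + 1*-1/4 = 13/4

13/4


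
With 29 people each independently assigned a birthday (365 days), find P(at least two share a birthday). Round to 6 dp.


P(all different) = prod((365-i)/365 for i=0..28) = 0.319031
P(at least one match) = 1 - 0.319031 = 0.680969

0.680969


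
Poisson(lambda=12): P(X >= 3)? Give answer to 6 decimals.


P(X>=3) = 1 - P(X<=2) = 1 - (e^(-12)*12^0/0! + e^(-12)*12^1/1! + e^(-12)*12^2/2!)
≈ 1 - (0.0000061442 + 0.0000737305 + 0.0004423833)
= 1 - 0.0005222580 = 0.9994777420
≈ 0.999478

0.999478


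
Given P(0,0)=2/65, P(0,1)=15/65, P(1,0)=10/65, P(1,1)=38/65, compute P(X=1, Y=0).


Read from table: P(X=1, Y=0) = 10/65 = 2/13

2/13


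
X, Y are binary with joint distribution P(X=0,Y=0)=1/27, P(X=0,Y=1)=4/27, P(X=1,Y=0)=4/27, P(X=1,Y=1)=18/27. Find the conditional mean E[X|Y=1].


P(Y=1) = 22/27
E[X|Y=1] = (0*4 + 1*18)/22 = 18/22 = 9/11

9/11


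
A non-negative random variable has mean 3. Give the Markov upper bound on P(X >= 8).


Markov: P(X >= a) <= E[X]/a
P(X >= 8) <= 3/8

3/8


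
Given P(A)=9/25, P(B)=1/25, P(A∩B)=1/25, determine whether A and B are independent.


P(A)*P(B) = 9/25*1/25 = 9/625
P(A∩B) = 1/25 != 9/625, so not independent

No, A and B are not independent


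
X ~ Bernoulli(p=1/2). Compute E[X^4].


For Bernoulli: X in {0,1}
E[X^4] = 0^4*(1-1/2) + 1^4*1/2 = 1/2

1/2


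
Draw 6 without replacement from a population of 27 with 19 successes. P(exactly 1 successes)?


P(X=1) = C(19,1)*C(8,5) / C(27,6)
= 19*56 / 296010
= 1064/296010 = 532/148005

532/148005


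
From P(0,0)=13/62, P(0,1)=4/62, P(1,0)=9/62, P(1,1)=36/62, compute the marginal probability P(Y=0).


P(Y=0) = P(0,0)+P(1,0) = 13/62 + 9/62 = 22/62 = 11/31

11/31


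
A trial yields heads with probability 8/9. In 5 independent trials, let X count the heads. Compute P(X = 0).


P(X=0) = C(5,0) * p^0 * (1-p)^5
= 1 * 1 * 1/59049
= 1/59049

1/59049


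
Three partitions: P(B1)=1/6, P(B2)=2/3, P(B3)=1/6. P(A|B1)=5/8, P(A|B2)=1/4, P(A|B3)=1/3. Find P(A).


P(A) = P(A|B1)P(B1) + P(A|B2)P(B2) + P(A|B3)P(B3)
= 5/8*1/6 + 1/4*2/3 + 1/3*1/6
= 5/48 + 1/6 + 1/18 = 47/144

47/144


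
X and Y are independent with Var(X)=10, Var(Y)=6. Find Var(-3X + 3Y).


Independence => Cov(X,Y)=0
Var(-3X + 3Y) = (-3)^2*Var(X) + 3^2*Var(Y)
= 9*10 + 9*6 = 144

144


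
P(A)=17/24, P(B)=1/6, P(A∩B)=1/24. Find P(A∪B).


P(A∪B) = P(A) + P(B) - P(A∩B)
= 17/24 + 1/6 - 1/24 = 5/6

5/6


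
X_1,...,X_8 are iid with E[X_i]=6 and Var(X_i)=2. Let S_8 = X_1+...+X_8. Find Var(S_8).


By independence, Var(S_n) = n*Var(X_1) = 8*2 = 16

16


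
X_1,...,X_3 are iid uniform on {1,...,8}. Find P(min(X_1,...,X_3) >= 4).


P(min >= 4) = P(all X_i >= 4) = (P(X_1 >= 4))^3
= (5/8)^3 = 125/512

125/512


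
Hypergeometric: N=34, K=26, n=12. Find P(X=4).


P(X=4) = C(26,4)*C(8,8) / C(34,12)
= 14950*1 / 548354040
= 14950/548354040 = 5/183396

5/183396


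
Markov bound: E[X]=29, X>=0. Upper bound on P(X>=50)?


Markov: P(X >= a) <= E[X]/a
P(X >= 50) <= 29/50

29/50


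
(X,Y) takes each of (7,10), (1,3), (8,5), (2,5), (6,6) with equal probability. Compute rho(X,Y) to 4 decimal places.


Cov(X,Y) = 3.9600, Var(X) = 7.7600, Var(Y) = 5.3600
rho = Cov/(sqrt(VarX)*sqrt(VarY)) = 0.6140

0.6140


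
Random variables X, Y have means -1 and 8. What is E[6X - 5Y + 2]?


E[6X - 5Y + 2] = 6*E[X] - 5*E[Y] + 2
= (6)*(-1) + (-5)*(8) + (2)
= -6 - 40 + 2 = -44

-44


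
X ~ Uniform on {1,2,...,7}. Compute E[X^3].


E[X^3] = (1/7) * sum(x^3 for x=1..7)
= 784/7 = 112

112


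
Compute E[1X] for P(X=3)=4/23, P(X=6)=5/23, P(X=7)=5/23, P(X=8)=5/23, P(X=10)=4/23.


E[1X] = sum(g(x)*P(x))
= 3*4/23 + 6*5/23 + 7*5/23 + 8*5/23 + 10*4/23
= 157/23

157/23


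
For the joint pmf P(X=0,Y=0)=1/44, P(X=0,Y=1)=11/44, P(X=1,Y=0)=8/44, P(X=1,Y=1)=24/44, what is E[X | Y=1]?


P(Y=1) = 35/44
E[X|Y=1] = (0*11 + 1*24)/35 = 24/35

24/35


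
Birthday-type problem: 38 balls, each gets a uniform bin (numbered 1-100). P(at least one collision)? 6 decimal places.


P(all different) = prod((100-i)/100 for i=0..37) = 0.000297
P(at least one match) = 1 - 0.000297 = 0.999703

0.999703


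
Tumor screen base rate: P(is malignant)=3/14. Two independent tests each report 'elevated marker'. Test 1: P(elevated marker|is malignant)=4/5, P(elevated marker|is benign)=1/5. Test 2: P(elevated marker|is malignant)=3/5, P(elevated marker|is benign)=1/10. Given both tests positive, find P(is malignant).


After test 1: P(+) = 4/5*3/14 + 1/5*11/14 = 23/70
P(B|+) = (6/35)/(23/70) = 12/23
After test 2 (use post1 as new prior): P(+) = 3/5*12/23 + 1/10*11/23 = 83/230
P(B|+,+) = (36/115)/(83/230) = 72/83

72/83


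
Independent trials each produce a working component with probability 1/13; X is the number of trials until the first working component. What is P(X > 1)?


P(X > 1) = P(first 1 trials all fail) = (1-p)^1 = (12/13)^1 = 12/13

12/13


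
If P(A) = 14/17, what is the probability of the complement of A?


P(A') = 1 - P(A) = 1 - 14/17 = 3/17

3/17


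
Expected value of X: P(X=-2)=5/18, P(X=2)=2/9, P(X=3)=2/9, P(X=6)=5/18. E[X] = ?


E[X] = sum(x * P(x))
= -2*5/18 + 2*2/9 + 3*2/9 + 6*5/18
= 20/9

20/9


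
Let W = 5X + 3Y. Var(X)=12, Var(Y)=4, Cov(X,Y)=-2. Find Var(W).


Var(5X + 3Y) = 5^2*Var(X) + 3^2*Var(Y) + 2*5*3*Cov(X,Y)
= 25*12 + 9*4 + 30*(-2)
= 300 + 36 - 60 = 276

276


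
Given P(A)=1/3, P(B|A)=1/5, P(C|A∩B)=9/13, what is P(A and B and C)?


P(A∩B∩C) = P(A) * P(B|A) * P(C|A∩B)
= 1/3 * 1/5 * 9/13
= 1/15 * 9/13 = 3/65

3/65


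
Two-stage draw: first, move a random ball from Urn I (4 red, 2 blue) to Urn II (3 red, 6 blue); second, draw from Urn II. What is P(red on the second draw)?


P(transfer red) = 4/6 = 2/3; P(transfer blue) = 1/3
If red transferred: Urn II has 4 red of 10, so P(red|red moved) = 2/5
If blue transferred: Urn II has 3 red of 10, so P(red|blue moved) = 3/10
By total probability: P(red) = 2/3*2/5 + 1/3*3/10 = 11/30

11/30


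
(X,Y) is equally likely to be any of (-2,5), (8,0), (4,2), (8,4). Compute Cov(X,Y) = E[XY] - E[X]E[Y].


E[X]=9/2, E[Y]=11/4, E[XY]=15/2
Cov(X,Y) = E[XY] - E[X]E[Y] = 15/2 - 9/2*11/4 = -39/8

-39/8


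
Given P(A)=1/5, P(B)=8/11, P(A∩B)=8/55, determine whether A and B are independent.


P(A)*P(B) = 1/5*8/11 = 8/55
P(A∩B) = 8/55, which equals P(A)P(B), so independent

Yes, A and B are independent


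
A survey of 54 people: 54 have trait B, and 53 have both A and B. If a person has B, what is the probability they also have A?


P(A|B) = P(A∩B)/P(B) = (53/54)/(54/54) = 53/54

53/54


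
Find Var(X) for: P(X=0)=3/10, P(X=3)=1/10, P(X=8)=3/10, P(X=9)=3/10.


E[X] = 27/5, E[X^2] = 222/5
Var(X) = E[X^2] - (E[X])^2 = 222/5 - (27/5)^2 = 381/25

381/25


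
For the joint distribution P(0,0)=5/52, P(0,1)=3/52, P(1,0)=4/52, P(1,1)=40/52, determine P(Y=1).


P(Y=1) = P(0,1)+P(1,1) = 3/52 + 40/52 = 43/52

43/52


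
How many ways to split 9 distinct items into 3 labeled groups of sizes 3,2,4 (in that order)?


9! = 362880
Denominator: 3!=6 * 2!=2 * 4!=24
Coefficient = 362880 / 288 = 1260

1260


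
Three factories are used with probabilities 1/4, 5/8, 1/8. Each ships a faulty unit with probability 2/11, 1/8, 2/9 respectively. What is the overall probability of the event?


P(A) = P(A|B1)P(B1) + P(A|B2)P(B2) + P(A|B3)P(B3)
= 2/11*1/4 + 1/8*5/8 + 2/9*1/8
= 1/22 + 5/64 + 1/36 = 959/6336

959/6336


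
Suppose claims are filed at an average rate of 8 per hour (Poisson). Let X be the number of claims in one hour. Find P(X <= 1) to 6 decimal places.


P(X<=1) = e^(-8)*8^0/0! + e^(-8)*8^1/1!
≈ 0.0003354626 + 0.0026837010
= 0.0030191636
≈ 0.003019

0.003019


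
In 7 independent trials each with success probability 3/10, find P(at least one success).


P(at least one) = 1 - P(none)
P(none) = (1 - 3/10)^7 = (7/10)^7 = 823543/10000000
P(at least one) = 1 - 823543/10000000 = 9176457/10000000

9176457/10000000


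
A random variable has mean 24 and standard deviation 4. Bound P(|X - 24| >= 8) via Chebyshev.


k = 8/4 = 2
Chebyshev: P(|X-mu| >= k*sigma) <= 1/k^2 = 1/2^2 = 1/4

1/4


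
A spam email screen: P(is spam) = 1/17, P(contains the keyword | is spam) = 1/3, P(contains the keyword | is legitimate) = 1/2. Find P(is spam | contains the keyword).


P(A) = P(A|B)P(B) + P(A|B')P(B') = 1/3*1/17 + 1/2*16/17 = 25/51
P(B|A) = P(A|B)P(B)/P(A) = (1/51)/(25/51) = 1/25

1/25


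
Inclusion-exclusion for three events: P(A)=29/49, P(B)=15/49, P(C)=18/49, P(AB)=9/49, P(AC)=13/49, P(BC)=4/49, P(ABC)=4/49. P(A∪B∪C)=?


P(A∪B∪C) = P(A)+P(B)+P(C) - P(AB)-P(AC)-P(BC) + P(ABC)
= 29/49+15/49+18/49 - 9/49-13/49-4/49 + 4/49
= 40/49

40/49


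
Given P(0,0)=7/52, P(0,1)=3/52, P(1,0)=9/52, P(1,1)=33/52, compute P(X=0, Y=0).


Read from table: P(X=0, Y=0) = 7/52

7/52


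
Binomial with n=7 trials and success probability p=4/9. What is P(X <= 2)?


P(X<=2) = P(X=0) + P(X=1) + P(X=2)
= 78125/4782969 + 437500/4782969 + 350000/1594323
= 521875/1594323

521875/1594323


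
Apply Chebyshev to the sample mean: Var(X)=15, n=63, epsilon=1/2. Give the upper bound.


Var(Xbar) = Var(X)/n = 15/63
Chebyshev: P(|Xbar-mu| >= 1/2) <= Var(Xbar)/(1/2)^2 = (5/21)/(1/4) = 20/21

20/21


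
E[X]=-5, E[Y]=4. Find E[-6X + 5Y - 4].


E[-6X + 5Y - 4] = -6*E[X] + 5*E[Y] - 4
= (-6)*(-5) + (5)*(4) + (-4)
= 30 + 20 - 4 = 46

46


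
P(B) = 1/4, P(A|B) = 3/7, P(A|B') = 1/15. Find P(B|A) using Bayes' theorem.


P(A) = P(A|B)P(B) + P(A|B')P(B') = 3/7*1/4 + 1/15*3/4 = 11/70
P(B|A) = P(A|B)P(B)/P(A) = (3/28)/(11/70) = 15/22

15/22


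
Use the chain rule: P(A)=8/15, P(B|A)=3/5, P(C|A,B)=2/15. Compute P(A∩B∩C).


P(A∩B∩C) = P(A) * P(B|A) * P(C|A∩B)
= 8/15 * 3/5 * 2/15
= 8/25 * 2/15 = 16/375

16/375


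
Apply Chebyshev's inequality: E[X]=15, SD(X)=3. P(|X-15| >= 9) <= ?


k = 9/3 = 3
Chebyshev: P(|X-mu| >= k*sigma) <= 1/k^2 = 1/3^2 = 1/9

1/9


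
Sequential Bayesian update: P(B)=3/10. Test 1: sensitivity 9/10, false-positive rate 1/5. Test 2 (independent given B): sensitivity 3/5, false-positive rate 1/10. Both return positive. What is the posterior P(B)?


After test 1: P(+) = 9/10*3/10 + 1/5*7/10 = 41/100
P(B|+) = (27/100)/(41/100) = 27/41
After test 2 (use post1 as new prior): P(+) = 3/5*27/41 + 1/10*14/41 = 88/205
P(B|+,+) = (81/205)/(88/205) = 81/88

81/88


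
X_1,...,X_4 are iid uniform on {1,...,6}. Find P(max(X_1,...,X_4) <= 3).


P(max <= 3) = P(all X_i <= 3) = (P(X_1 <= 3))^4
= (3/6)^4 = (1/2)^4 = 1/16

1/16


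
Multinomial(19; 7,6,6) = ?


19! = 121645100408832000
Denominator: 7!=5040 * 6!=720 * 6!=720
Coefficient = 121645100408832000 / 2612736000 = 46558512

46558512


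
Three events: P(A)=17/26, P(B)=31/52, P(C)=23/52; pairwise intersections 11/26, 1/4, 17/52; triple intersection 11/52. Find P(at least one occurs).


P(A∪B∪C) = P(A)+P(B)+P(C) - P(AB)-P(AC)-P(BC) + P(ABC)
= 17/26+31/52+23/52 - 11/26-1/4-17/52 + 11/52
= 47/52

47/52


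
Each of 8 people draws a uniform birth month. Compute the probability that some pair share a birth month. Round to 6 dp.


P(all different) = prod((12-i)/12 for i=0..7) = 0.046417
P(at least one match) = 1 - 0.046417 = 0.953583

0.953583


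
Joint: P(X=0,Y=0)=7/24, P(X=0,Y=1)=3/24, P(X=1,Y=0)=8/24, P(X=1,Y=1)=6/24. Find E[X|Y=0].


P(Y=0) = 15/24
E[X|Y=0] = (0*7 + 1*8)/15 = 8/15

8/15


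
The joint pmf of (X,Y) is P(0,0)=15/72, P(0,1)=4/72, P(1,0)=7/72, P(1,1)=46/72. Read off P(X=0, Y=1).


Read from table: P(X=0, Y=1) = 4/72 = 1/18

1/18


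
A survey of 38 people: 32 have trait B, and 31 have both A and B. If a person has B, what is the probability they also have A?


P(A|B) = P(A∩B)/P(B) = (31/38)/(32/38) = 31/32

31/32


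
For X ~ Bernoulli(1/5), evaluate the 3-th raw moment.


For Bernoulli: X in {0,1}
E[X^3] = 0^3*(1-1/5) + 1^3*1/5 = 1/5

1/5


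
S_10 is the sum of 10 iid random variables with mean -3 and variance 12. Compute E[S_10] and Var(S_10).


E[S_n] = n*mu = 10*-3 = -30
Var(S_n) = n*sigma^2 = 10*12 = 120

E[S_10]=-30, Var(S_10)=120


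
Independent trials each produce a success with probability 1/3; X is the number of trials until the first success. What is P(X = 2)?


P(X=2) = (1-p)^1 * p = (2/3)^1 * 1/3
= 2/3 * 1/3 = 2/9

2/9


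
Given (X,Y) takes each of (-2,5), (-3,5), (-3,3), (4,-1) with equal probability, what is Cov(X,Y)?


E[X]=-1, E[Y]=3, E[XY]=-19/2
Cov(X,Y) = E[XY] - E[X]E[Y] = -19/2 + 1*3 = -13/2

-13/2


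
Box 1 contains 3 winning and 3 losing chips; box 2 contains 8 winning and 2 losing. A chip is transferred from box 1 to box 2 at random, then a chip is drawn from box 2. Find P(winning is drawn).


P(transfer winning) = 3/6 = 1/2; P(transfer losing) = 1/2
If winning transferred: Urn II has 9 winning of 11, so P(winning|winning moved) = 9/11
If losing transferred: Urn II has 8 winning of 11, so P(winning|losing moved) = 8/11
By total probability: P(winning) = 1/2*9/11 + 1/2*8/11 = 17/22

17/22


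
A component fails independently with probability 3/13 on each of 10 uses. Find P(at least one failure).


P(at least one) = 1 - P(none)
P(none) = (1 - 3/13)^10 = (10/13)^10 = 10000000000/137858491849
P(at least one) = 1 - 10000000000/137858491849 = 127858491849/137858491849

127858491849/137858491849


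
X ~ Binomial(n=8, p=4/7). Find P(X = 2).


P(X=2) = C(8,2) * p^2 * (1-p)^6
= 28 * 16/49 * 729/117649
= 46656/823543

46656/823543


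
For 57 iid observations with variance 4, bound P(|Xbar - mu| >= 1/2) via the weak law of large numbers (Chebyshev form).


Var(Xbar) = Var(X)/n = 4/57
Chebyshev: P(|Xbar-mu| >= 1/2) <= Var(Xbar)/(1/2)^2 = (4/57)/(1/4) = 16/57

16/57


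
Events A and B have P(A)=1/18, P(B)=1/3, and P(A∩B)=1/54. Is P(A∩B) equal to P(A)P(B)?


P(A)*P(B) = 1/18*1/3 = 1/54
P(A∩B) = 1/54, which equals P(A)P(B), so independent

Yes, A and B are independent


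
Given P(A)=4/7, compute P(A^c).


P(A') = 1 - P(A) = 1 - 4/7 = 3/7

3/7


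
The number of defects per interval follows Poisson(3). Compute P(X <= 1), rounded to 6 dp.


P(X<=1) = e^(-3)*3^0/0! + e^(-3)*3^1/1!
≈ 0.0497870684 + 0.1493612051
= 0.1991482735
≈ 0.199148

0.199148


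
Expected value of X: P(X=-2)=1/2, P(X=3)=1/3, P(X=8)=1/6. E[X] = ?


E[X] = sum(x * P(x))
= -2*1/2 + 3*1/3 + 8*1/6
= 4/3

4/3


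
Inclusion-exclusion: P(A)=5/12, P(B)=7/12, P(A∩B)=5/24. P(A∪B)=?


P(A∪B) = P(A) + P(B) - P(A∩B)
= 5/12 + 7/12 - 5/24 = 19/24

19/24


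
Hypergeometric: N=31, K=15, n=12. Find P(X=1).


P(X=1) = C(15,1)*C(16,11) / C(31,12)
= 15*4368 / 141120525
= 65520/141120525 = 48/103385

48/103385


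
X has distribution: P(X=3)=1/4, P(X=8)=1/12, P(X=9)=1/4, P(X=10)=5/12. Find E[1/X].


E[1/X] = sum(g(x)*P(x))
= 1/3*1/4 + 1/8*1/12 + 1/9*1/4 + 1/10*5/12
= 47/288

47/288


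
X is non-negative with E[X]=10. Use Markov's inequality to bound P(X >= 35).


Markov: P(X >= a) <= E[X]/a
P(X >= 35) <= 10/35 = 2/7

2/7


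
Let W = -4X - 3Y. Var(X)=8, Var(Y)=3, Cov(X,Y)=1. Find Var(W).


Var(-4X - 3Y) = (-4)^2*Var(X) + (-3)^2*Var(Y) + 2*(-4)*(-3)*Cov(X,Y)
= 16*8 + 9*3 + 24*1
= 128 + 27 + 24 = 179

179


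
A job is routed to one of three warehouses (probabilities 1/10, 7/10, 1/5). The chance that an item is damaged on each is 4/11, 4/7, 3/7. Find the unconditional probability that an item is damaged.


P(A) = P(A|B1)P(B1) + P(A|B2)P(B2) + P(A|B3)P(B3)
= 4/11*1/10 + 4/7*7/10 + 3/7*1/5
= 2/55 + 2/5 + 3/35 = 201/385

201/385


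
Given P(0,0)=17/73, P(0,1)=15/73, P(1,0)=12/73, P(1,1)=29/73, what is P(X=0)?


P(X=0) = P(0,0)+P(0,1) = 17/73 + 15/73 = 32/73

32/73


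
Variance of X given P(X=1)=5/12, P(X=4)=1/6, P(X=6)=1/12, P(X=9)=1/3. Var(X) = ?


E[X] = 55/12, E[X^2] = 397/12
Var(X) = E[X^2] - (E[X])^2 = 397/12 - (55/12)^2 = 1739/144

1739/144


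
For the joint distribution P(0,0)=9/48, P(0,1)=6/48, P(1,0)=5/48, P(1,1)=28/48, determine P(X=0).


P(X=0) = P(0,0)+P(0,1) = 9/48 + 6/48 = 15/48 = 5/16

5/16


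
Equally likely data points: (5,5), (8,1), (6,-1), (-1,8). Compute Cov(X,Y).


E[X]=9/2, E[Y]=13/4, E[XY]=19/4
Cov(X,Y) = E[XY] - E[X]E[Y] = 19/4 - 9/2*13/4 = -79/8

-79/8


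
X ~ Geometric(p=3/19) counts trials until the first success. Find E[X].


For geometric (trials until first success), E[X] = 1/p = 1/(3/19) = 19/3

19/3


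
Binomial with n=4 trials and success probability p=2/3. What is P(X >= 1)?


P(X>=1) = P(X=1) + P(X=2) + P(X=3) + P(X=4)
= 8/81 + 8/27 + 32/81 + 16/81
= 80/81

80/81


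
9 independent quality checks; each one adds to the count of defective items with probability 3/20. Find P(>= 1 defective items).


P(at least one) = 1 - P(none)
P(none) = (1 - 3/20)^9 = (17/20)^9 = 118587876497/512000000000
P(at least one) = 1 - 118587876497/512000000000 = 393412123503/512000000000

393412123503/512000000000


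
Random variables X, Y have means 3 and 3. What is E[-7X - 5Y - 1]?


E[-7X - 5Y - 1] = -7*E[X] - 5*E[Y] - 1
= (-7)*(3) + (-5)*(3) + (-1)
= -21 - 15 - 1 = -37

-37


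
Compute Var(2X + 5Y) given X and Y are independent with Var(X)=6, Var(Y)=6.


Independence => Cov(X,Y)=0
Var(2X + 5Y) = 2^2*Var(X) + 5^2*Var(Y)
= 4*6 + 25*6 = 174

174


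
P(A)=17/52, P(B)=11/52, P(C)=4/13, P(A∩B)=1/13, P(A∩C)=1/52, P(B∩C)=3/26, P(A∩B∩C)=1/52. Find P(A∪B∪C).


P(A∪B∪C) = P(A)+P(B)+P(C) - P(AB)-P(AC)-P(BC) + P(ABC)
= 17/52+11/52+4/13 - 1/13-1/52-3/26 + 1/52
= 17/26

17/26


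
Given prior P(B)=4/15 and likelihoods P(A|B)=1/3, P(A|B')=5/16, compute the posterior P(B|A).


P(A) = P(A|B)P(B) + P(A|B')P(B') = 1/3*4/15 + 5/16*11/15 = 229/720
P(B|A) = P(A|B)P(B)/P(A) = (4/45)/(229/720) = 64/229

64/229


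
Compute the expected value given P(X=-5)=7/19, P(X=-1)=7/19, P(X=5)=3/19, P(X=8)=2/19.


E[X] = sum(x * P(x))
= -5*7/19 - 1*7/19 + 5*3/19 + 8*2/19
= -11/19

-11/19


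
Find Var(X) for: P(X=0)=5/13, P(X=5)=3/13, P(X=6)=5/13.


E[X] = 45/13, E[X^2] = 255/13
Var(X) = E[X^2] - (E[X])^2 = 255/13 - (45/13)^2 = 1290/169

1290/169


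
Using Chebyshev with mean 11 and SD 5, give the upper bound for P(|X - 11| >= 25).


k = 25/5 = 5
Chebyshev: P(|X-mu| >= k*sigma) <= 1/k^2 = 1/5^2 = 1/25

1/25


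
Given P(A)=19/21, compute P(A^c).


P(A') = 1 - P(A) = 1 - 19/21 = 2/21

2/21


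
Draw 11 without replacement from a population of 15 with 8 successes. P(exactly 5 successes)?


P(X=5) = C(8,5)*C(7,6) / C(15,11)
= 56*7 / 1365
= 392/1365 = 56/195

56/195


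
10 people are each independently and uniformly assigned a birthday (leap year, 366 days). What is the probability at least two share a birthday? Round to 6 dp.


P(all different) = prod((366-i)/366 for i=0..9) = 0.883355
P(at least one match) = 1 - 0.883355 = 0.116645

0.116645


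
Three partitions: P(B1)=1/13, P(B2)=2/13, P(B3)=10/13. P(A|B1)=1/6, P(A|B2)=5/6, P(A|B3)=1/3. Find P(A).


P(A) = P(A|B1)P(B1) + P(A|B2)P(B2) + P(A|B3)P(B3)
= 1/6*1/13 + 5/6*2/13 + 1/3*10/13
= 1/78 + 5/39 + 10/39 = 31/78

31/78


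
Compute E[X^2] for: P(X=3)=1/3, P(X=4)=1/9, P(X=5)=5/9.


E[X^2] = sum(x^2 * P(x))
= 9*1/3 + 16*1/9 + 25*5/9
= 56/3

56/3


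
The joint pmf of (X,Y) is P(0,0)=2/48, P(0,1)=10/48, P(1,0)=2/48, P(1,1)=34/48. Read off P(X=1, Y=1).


Read from table: P(X=1, Y=1) = 34/48 = 17/24

17/24


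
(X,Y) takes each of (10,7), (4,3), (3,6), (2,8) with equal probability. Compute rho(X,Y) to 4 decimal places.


Cov(X,Y) = 0.5000, Var(X) = 9.6875, Var(Y) = 3.5000
rho = Cov/(sqrt(VarX)*sqrt(VarY)) = 0.0859

0.0859


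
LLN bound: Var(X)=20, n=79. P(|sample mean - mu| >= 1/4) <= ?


Var(Xbar) = Var(X)/n = 20/79
Chebyshev: P(|Xbar-mu| >= 1/4) <= Var(Xbar)/(1/4)^2 = (20/79)/(1/16) = 320/79
Bound exceeds 1, so trivial bound: 1

1


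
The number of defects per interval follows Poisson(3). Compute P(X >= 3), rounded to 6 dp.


P(X>=3) = 1 - P(X<=2) = 1 - (e^(-3)*3^0/0! + e^(-3)*3^1/1! + e^(-3)*3^2/2!)
≈ 1 - (0.0497870684 + 0.1493612051 + 0.2240418077)
= 1 - 0.4231900812 = 0.5768099188
≈ 0.576810

0.576810


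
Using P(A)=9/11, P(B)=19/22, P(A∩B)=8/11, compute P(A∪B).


P(A∪B) = P(A) + P(B) - P(A∩B)
= 9/11 + 19/22 - 8/11 = 21/22

21/22


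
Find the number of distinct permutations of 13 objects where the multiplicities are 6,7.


13! = 6227020800
Denominator: 6!=720 * 7!=5040
Coefficient = 6227020800 / 3628800 = 1716

1716


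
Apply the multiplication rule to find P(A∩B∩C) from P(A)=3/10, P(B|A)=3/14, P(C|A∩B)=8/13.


P(A∩B∩C) = P(A) * P(B|A) * P(C|A∩B)
= 3/10 * 3/14 * 8/13
= 9/140 * 8/13 = 18/455

18/455


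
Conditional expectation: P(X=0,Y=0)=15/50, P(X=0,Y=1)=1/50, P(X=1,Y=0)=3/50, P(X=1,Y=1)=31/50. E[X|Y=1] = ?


P(Y=1) = 32/50
E[X|Y=1] = (0*1 + 1*31)/32 = 31/32

31/32


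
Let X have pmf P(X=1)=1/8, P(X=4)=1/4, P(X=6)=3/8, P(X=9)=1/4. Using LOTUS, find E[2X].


E[2X] = sum(g(x)*P(x))
= 2*1/8 + 8*1/4 + 12*3/8 + 18*1/4
= 45/4

45/4


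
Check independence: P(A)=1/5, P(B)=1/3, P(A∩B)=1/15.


P(A)*P(B) = 1/5*1/3 = 1/15
P(A∩B) = 1/15, which equals P(A)P(B), so independent

Yes, A and B are independent


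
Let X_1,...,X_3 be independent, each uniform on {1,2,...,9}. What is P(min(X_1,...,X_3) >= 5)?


P(min >= 5) = P(all X_i >= 5) = (P(X_1 >= 5))^3
= (5/9)^3 = 125/729

125/729


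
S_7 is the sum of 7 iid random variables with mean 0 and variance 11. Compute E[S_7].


E[S_n] = n*E[X_1] = 7*0 = 0

0


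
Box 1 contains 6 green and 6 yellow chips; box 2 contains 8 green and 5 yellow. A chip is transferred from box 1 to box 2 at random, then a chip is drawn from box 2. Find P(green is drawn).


P(transfer green) = 6/12 = 1/2; P(transfer yellow) = 1/2
If green transferred: Urn II has 9 green of 14, so P(green|green moved) = 9/14
If yellow transferred: Urn II has 8 green of 14, so P(green|yellow moved) = 4/7
By total probability: P(green) = 1/2*9/14 + 1/2*4/7 = 17/28

17/28


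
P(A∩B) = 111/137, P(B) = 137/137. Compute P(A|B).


P(A|B) = P(A∩B)/P(B) = (111/137)/(137/137) = 111/137

111/137


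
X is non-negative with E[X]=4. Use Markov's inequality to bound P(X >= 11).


Markov: P(X >= a) <= E[X]/a
P(X >= 11) <= 4/11

4/11


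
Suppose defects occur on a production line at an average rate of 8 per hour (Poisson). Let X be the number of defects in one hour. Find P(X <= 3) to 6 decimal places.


P(X<=3) = e^(-8)*8^0/0! + e^(-8)*8^1/1! + e^(-8)*8^2/2! + e^(-8)*8^3/3!
≈ 0.0003354626 + 0.0026837010 + 0.0107348041 + 0.0286261442
= 0.0423801119
≈ 0.042380

0.042380


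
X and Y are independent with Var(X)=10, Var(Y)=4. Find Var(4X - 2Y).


Independence => Cov(X,Y)=0
Var(4X - 2Y) = 4^2*Var(X) + (-2)^2*Var(Y)
= 16*10 + 4*4 = 176

176


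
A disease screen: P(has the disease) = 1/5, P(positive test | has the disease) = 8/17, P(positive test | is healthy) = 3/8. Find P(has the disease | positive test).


P(A) = P(A|B)P(B) + P(A|B')P(B') = 8/17*1/5 + 3/8*4/5 = 67/170
P(B|A) = P(A|B)P(B)/P(A) = (8/85)/(67/170) = 16/67

16/67


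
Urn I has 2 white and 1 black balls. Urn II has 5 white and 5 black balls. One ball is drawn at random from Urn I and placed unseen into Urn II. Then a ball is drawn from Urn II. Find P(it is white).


P(transfer white) = 2/3; P(transfer black) = 1/3
If white transferred: Urn II has 6 white of 11, so P(white|white moved) = 6/11
If black transferred: Urn II has 5 white of 11, so P(white|black moved) = 5/11
By total probability: P(white) = 2/3*6/11 + 1/3*5/11 = 17/33

17/33


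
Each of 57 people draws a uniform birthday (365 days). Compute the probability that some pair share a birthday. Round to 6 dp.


P(all different) = prod((365-i)/365 for i=0..56) = 0.009878
P(at least one match) = 1 - 0.009878 = 0.990122

0.990122


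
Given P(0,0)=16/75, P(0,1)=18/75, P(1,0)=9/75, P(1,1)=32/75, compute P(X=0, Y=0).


Read from table: P(X=0, Y=0) = 16/75

16/75


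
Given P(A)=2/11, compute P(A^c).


P(A') = 1 - P(A) = 1 - 2/11 = 9/11

9/11


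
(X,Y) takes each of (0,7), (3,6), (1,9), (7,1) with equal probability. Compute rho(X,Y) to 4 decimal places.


Cov(X,Y) = -7.3125, Var(X) = 7.1875, Var(Y) = 8.6875
rho = Cov/(sqrt(VarX)*sqrt(VarY)) = -0.9254

-0.9254


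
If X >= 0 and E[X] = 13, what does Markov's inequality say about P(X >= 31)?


Markov: P(X >= a) <= E[X]/a
P(X >= 31) <= 13/31

13/31


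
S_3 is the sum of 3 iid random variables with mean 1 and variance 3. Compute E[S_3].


E[S_n] = n*E[X_1] = 3*1 = 3

3


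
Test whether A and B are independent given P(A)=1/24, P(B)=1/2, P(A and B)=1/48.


P(A)*P(B) = 1/24*1/2 = 1/48
P(A∩B) = 1/48, which equals P(A)P(B), so independent

Yes, A and B are independent


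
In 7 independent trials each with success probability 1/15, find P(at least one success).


P(at least one) = 1 - P(none)
P(none) = (1 - 1/15)^7 = (14/15)^7 = 105413504/170859375
P(at least one) = 1 - 105413504/170859375 = 65445871/170859375

65445871/170859375


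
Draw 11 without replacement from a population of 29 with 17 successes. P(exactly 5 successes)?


P(X=5) = C(17,5)*C(12,6) / C(29,11)
= 6188*924 / 34597290
= 5717712/34597290 = 10472/63365

10472/63365


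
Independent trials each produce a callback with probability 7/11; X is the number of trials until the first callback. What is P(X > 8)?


P(X > 8) = P(first 8 trials all fail) = (1-p)^8 = (4/11)^8 = 65536/214358881

65536/214358881


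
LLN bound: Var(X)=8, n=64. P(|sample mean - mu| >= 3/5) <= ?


Var(Xbar) = Var(X)/n = 8/64
Chebyshev: P(|Xbar-mu| >= 3/5) <= Var(Xbar)/(3/5)^2 = (1/8)/(9/25) = 25/72

25/72


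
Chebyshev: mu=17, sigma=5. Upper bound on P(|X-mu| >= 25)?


k = 25/5 = 5
Chebyshev: P(|X-mu| >= k*sigma) <= 1/k^2 = 1/5^2 = 1/25

1/25


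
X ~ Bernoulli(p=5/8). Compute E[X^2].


For Bernoulli: X in {0,1}
E[X^2] = 0^2*(1-5/8) + 1^2*5/8 = 5/8

5/8


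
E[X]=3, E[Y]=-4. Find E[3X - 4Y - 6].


E[3X - 4Y - 6] = 3*E[X] - 4*E[Y] - 6
= (3)*(3) + (-4)*(-4) + (-6)
= 9 + 16 - 6 = 19

19


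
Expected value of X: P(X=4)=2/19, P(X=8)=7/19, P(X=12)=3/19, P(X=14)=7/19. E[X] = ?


E[X] = sum(x * P(x))
= 4*2/19 + 8*7/19 + 12*3/19 + 14*7/19
= 198/19

198/19


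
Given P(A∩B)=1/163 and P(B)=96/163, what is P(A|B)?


P(A|B) = P(A∩B)/P(B) = (1/163)/(96/163) = 1/96

1/96


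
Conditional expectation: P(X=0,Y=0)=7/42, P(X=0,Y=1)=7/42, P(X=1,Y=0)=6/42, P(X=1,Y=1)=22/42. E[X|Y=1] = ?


P(Y=1) = 29/42
E[X|Y=1] = (0*7 + 1*22)/29 = 22/29

22/29


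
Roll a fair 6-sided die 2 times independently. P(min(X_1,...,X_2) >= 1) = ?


P(min >= 1) = P(all X_i >= 1) = (P(X_1 >= 1))^2
= (6/6)^2 = 1^2 = 1

1


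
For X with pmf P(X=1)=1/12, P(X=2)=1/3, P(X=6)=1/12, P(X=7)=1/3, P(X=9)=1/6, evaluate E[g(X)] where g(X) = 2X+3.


E[2X+3] = sum(g(x)*P(x))
= 5*1/12 + 7*1/3 + 15*1/12 + 17*1/3 + 21*1/6
= 79/6

79/6


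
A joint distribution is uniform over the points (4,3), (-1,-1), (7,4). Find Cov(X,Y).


E[X]=10/3, E[Y]=2, E[XY]=41/3
Cov(X,Y) = E[XY] - E[X]E[Y] = 41/3 - 10/3*2 = 7

7


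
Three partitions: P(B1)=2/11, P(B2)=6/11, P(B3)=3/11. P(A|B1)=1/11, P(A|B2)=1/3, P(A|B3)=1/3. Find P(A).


P(A) = P(A|B1)P(B1) + P(A|B2)P(B2) + P(A|B3)P(B3)
= 1/11*2/11 + 1/3*6/11 + 1/3*3/11
= 2/121 + 2/11 + 1/11 = 35/121

35/121


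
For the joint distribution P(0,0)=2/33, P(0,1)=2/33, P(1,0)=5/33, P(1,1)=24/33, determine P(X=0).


P(X=0) = P(0,0)+P(0,1) = 2/33 + 2/33 = 4/33

4/33


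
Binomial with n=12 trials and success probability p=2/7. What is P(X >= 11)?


P(X>=11) = P(X=11) + P(X=12)
= 122880/13841287201 + 4096/13841287201
= 126976/13841287201

126976/13841287201


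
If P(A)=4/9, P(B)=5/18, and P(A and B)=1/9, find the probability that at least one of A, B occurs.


P(A∪B) = P(A) + P(B) - P(A∩B)
= 4/9 + 5/18 - 1/9 = 11/18

11/18


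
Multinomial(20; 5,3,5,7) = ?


20! = 2432902008176640000
Denominator: 5!=120 * 3!=6 * 5!=120 * 7!=5040
Coefficient = 2432902008176640000 / 435456000 = 5587021440

5587021440


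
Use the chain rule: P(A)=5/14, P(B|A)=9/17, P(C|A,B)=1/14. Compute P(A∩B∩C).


P(A∩B∩C) = P(A) * P(B|A) * P(C|A∩B)
= 5/14 * 9/17 * 1/14
= 45/238 * 1/14 = 45/3332

45/3332


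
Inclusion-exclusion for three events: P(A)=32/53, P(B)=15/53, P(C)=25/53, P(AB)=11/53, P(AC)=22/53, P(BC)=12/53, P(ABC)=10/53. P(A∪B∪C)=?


P(A∪B∪C) = P(A)+P(B)+P(C) - P(AB)-P(AC)-P(BC) + P(ABC)
= 32/53+15/53+25/53 - 11/53-22/53-12/53 + 10/53
= 37/53

37/53


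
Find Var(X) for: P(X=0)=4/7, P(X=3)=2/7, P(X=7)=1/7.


E[X] = 13/7, E[X^2] = 67/7
Var(X) = E[X^2] - (E[X])^2 = 67/7 - (13/7)^2 = 300/49

300/49


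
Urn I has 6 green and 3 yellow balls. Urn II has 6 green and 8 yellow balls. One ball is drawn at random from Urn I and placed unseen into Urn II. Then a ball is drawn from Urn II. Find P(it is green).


P(transfer green) = 6/9 = 2/3; P(transfer yellow) = 1/3
If green transferred: Urn II has 7 green of 15, so P(green|green moved) = 7/15
If yellow transferred: Urn II has 6 green of 15, so P(green|yellow moved) = 2/5
By total probability: P(green) = 2/3*7/15 + 1/3*2/5 = 4/9

4/9


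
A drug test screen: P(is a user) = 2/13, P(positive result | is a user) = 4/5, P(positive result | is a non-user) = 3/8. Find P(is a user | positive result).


P(A) = P(A|B)P(B) + P(A|B')P(B') = 4/5*2/13 + 3/8*11/13 = 229/520
P(B|A) = P(A|B)P(B)/P(A) = (8/65)/(229/520) = 64/229

64/229


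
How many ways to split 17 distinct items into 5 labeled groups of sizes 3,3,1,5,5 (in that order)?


17! = 355687428096000
Denominator: 3!=6 * 3!=6 * 1!=1 * 5!=120 * 5!=120
Coefficient = 355687428096000 / 518400 = 686125440

686125440


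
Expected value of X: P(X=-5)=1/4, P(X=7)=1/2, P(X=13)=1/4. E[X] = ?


E[X] = sum(x * P(x))
= -5*1/4 + 7*1/2 + 13*1/4
= 11/2

11/2


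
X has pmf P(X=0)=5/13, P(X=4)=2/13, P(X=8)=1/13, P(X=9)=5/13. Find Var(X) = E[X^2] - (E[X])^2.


E[X] = 61/13, E[X^2] = 501/13
Var(X) = E[X^2] - (E[X])^2 = 501/13 - (61/13)^2 = 2792/169

2792/169


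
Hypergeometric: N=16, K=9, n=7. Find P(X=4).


P(X=4) = C(9,4)*C(7,3) / C(16,7)
= 126*35 / 11440
= 4410/11440 = 441/1144

441/1144


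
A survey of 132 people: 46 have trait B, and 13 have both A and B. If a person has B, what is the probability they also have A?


P(A|B) = P(A∩B)/P(B) = (13/132)/(46/132) = 13/46

13/46


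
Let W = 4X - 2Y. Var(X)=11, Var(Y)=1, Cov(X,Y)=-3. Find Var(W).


Var(4X - 2Y) = 4^2*Var(X) + (-2)^2*Var(Y) + 2*4*(-2)*Cov(X,Y)
= 16*11 + 4*1 - 16*(-3)
= 176 + 4 + 48 = 228

228


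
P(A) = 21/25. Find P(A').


P(A') = 1 - P(A) = 1 - 21/25 = 4/25

4/25


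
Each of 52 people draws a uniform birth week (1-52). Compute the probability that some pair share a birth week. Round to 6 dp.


P(all different) = prod((52-i)/52 for i=0..51) = 0.000000
P(at least one match) = 1 - 0.000000 = 1.000000

1.000000


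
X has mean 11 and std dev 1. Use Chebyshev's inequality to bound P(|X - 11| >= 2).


k = 2/1 = 2
Chebyshev: P(|X-mu| >= k*sigma) <= 1/k^2 = 1/2^2 = 1/4

1/4


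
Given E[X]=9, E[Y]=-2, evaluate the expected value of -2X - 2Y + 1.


E[-2X - 2Y + 1] = -2*E[X] - 2*E[Y] + 1
= (-2)*(9) + (-2)*(-2) + (1)
= -18 + 4 + 1 = -13

-13


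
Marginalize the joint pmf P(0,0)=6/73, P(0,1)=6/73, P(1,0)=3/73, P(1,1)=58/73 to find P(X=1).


P(X=1) = P(1,0)+P(1,1) = 3/73 + 58/73 = 61/73

61/73


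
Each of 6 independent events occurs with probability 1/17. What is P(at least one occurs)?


P(at least one) = 1 - P(none)
P(none) = (1 - 1/17)^6 = (16/17)^6 = 16777216/24137569
P(at least one) = 1 - 16777216/24137569 = 7360353/24137569

7360353/24137569


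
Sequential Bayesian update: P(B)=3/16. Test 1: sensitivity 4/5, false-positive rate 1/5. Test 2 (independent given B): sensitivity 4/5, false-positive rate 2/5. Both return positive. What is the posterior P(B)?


After test 1: P(+) = 4/5*3/16 + 1/5*13/16 = 5/16
P(B|+) = (3/20)/(5/16) = 12/25
After test 2 (use post1 as new prior): P(+) = 4/5*12/25 + 2/5*13/25 = 74/125
P(B|+,+) = (48/125)/(74/125) = 24/37

24/37


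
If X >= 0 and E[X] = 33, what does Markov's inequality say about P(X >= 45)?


Markov: P(X >= a) <= E[X]/a
P(X >= 45) <= 33/45 = 11/15

11/15


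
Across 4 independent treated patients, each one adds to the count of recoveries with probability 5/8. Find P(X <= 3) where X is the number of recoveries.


P(X<=3) = P(X=0) + P(X=1) + P(X=2) + P(X=3)
= 81/4096 + 135/1024 + 675/2048 + 375/1024
= 3471/4096

3471/4096


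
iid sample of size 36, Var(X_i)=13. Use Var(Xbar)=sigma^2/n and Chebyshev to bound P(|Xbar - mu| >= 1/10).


Var(Xbar) = Var(X)/n = 13/36
Chebyshev: P(|Xbar-mu| >= 1/10) <= Var(Xbar)/(1/10)^2 = (13/36)/(1/100) = 325/9
Bound exceeds 1, so trivial bound: 1

1


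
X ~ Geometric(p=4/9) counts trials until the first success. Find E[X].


For geometric (trials until first success), E[X] = 1/p = 1/(4/9) = 9/4

9/4


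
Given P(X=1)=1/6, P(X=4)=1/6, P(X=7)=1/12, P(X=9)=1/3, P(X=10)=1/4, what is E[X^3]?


E[X^3] = sum(g(x)*P(x))
= 1*1/6 + 64*1/6 + 343*1/12 + 729*1/3 + 1000*1/4
= 6389/12

6389/12


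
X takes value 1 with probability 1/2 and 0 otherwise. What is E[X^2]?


For Bernoulli: X in {0,1}
E[X^2] = 0^2*(1-1/2) + 1^2*1/2 = 1/2

1/2


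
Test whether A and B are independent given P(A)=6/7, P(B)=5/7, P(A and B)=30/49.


P(A)*P(B) = 6/7*5/7 = 30/49
P(A∩B) = 30/49, which equals P(A)P(B), so independent

Yes, A and B are independent


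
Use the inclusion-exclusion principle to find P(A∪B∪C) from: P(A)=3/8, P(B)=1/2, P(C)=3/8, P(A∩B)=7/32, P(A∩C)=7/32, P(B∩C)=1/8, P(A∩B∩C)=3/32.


P(A∪B∪C) = P(A)+P(B)+P(C) - P(AB)-P(AC)-P(BC) + P(ABC)
= 3/8+1/2+3/8 - 7/32-7/32-1/8 + 3/32
= 25/32

25/32


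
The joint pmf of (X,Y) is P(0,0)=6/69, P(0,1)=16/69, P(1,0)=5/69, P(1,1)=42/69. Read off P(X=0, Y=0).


Read from table: P(X=0, Y=0) = 6/69 = 2/23

2/23


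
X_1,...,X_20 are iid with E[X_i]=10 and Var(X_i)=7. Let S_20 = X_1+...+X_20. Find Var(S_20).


By independence, Var(S_n) = n*Var(X_1) = 20*7 = 140

140


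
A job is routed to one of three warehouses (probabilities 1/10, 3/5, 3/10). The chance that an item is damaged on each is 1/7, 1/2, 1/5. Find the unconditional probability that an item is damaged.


P(A) = P(A|B1)P(B1) + P(A|B2)P(B2) + P(A|B3)P(B3)
= 1/7*1/10 + 1/2*3/5 + 1/5*3/10
= 1/70 + 3/10 + 3/50 = 131/350

131/350


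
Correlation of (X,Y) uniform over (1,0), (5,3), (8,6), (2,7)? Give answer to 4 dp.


Cov(X,Y) = 3.2500, Var(X) = 7.5000, Var(Y) = 7.5000
rho = Cov/(sqrt(VarX)*sqrt(VarY)) = 0.4333

0.4333
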